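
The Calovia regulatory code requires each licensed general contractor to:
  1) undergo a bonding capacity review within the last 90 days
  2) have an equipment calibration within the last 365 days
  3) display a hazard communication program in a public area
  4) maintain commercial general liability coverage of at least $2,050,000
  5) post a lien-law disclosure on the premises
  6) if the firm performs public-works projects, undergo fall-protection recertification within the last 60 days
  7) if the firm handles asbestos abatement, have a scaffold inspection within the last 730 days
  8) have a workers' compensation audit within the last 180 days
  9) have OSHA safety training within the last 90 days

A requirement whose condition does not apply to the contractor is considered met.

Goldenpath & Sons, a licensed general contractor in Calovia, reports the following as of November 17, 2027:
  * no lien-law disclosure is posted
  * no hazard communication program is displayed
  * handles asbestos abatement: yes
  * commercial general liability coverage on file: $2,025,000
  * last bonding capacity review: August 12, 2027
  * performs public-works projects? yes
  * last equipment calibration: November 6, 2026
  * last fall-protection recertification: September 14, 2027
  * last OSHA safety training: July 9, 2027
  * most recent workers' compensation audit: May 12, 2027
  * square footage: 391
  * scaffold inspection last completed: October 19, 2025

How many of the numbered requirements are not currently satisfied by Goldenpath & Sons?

1. bonding capacity review 97 days ago vs limit 90 → not met
2. equipment calibration 376 days ago vs limit 365 → not met
3. hazard communication program absent → not met
4. commercial general liability coverage $2,025,000 < $2,050,000 → not met
5. lien-law disclosure absent → not met
6. condition 'performs public-works projects' holds; fall-protection recertification 64 days ago vs limit 60 → not met
7. condition 'handles asbestos abatement' holds; scaffold inspection 759 days ago vs limit 730 → not met
8. workers' compensation audit 189 days ago vs limit 180 → not met
9. OSHA safety training 131 days ago vs limit 90 → not met
Not met: 9 of 9

9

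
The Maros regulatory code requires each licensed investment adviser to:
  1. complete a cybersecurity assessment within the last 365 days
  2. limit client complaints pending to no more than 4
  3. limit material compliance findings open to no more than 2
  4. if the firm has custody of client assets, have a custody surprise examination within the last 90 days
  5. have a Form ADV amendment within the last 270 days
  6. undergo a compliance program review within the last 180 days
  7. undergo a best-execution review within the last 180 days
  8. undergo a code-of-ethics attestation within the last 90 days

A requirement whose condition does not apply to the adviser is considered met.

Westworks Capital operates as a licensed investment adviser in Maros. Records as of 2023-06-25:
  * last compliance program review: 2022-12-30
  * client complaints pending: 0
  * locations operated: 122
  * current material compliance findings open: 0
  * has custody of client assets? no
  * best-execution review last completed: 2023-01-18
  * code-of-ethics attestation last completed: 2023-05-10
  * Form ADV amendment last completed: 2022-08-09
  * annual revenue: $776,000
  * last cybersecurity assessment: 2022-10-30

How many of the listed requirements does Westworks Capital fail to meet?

1

1. cybersecurity assessment 238 days ago vs limit 365 → met
2. client complaints pending 0 ≤ 4 → met
3. material compliance findings open 0 ≤ 2 → met
4. condition 'has custody of client assets' does not hold → requirement n/a → met
5. Form ADV amendment 320 days ago vs limit 270 → not met
6. compliance program review 177 days ago vs limit 180 → met
7. best-execution review 158 days ago vs limit 180 → met
8. code-of-ethics attestation 46 days ago vs limit 90 → met
Not met: 1 of 8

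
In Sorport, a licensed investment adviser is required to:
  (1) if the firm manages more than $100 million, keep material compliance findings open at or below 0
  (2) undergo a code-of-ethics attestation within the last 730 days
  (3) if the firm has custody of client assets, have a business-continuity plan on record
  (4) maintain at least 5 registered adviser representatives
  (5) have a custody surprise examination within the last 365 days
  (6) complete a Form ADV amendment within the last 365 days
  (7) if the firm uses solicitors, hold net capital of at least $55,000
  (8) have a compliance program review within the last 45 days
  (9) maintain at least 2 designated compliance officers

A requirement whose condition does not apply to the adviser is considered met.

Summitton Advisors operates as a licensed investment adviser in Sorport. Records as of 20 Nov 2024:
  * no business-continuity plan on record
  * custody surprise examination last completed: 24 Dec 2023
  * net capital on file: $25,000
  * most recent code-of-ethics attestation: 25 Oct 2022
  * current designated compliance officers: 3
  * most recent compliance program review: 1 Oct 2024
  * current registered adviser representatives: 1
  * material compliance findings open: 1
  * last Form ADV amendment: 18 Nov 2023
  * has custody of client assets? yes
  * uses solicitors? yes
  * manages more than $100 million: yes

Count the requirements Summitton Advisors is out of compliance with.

7

1. condition 'manages more than $100 million' holds; material compliance findings open 1 > 0 → not met
2. code-of-ethics attestation 757 days ago vs limit 730 → not met
3. condition 'has custody of client assets' holds; business-continuity plan absent → not met
4. registered adviser representatives 1 < 5 → not met
5. custody surprise examination 332 days ago vs limit 365 → met
6. Form ADV amendment 368 days ago vs limit 365 → not met
7. condition 'uses solicitors' holds; net capital $25,000 < $55,000 → not met
8. compliance program review 50 days ago vs limit 45 → not met
9. designated compliance officers 3 ≥ 2 → met
Not met: 7 of 9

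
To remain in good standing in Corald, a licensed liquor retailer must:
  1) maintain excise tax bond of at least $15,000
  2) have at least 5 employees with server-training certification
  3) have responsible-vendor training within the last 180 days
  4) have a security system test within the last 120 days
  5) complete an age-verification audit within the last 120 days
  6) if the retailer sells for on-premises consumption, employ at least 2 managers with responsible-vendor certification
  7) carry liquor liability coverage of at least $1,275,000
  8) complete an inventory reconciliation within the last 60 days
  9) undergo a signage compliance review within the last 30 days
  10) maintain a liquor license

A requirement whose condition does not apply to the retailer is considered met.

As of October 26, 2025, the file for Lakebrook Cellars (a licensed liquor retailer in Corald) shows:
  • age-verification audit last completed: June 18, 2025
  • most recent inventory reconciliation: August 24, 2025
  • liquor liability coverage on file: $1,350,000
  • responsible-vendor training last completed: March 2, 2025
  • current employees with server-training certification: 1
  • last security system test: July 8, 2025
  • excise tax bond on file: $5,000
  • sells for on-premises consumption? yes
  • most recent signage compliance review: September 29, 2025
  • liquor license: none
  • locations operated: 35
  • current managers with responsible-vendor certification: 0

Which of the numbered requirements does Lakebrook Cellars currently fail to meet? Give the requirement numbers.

1. excise tax bond $5,000 < $15,000 → not met
2. employees with server-training certification 1 < 5 → not met
3. responsible-vendor training 238 days ago vs limit 180 → not met
4. security system test 110 days ago vs limit 120 → met
5. age-verification audit 130 days ago vs limit 120 → not met
6. condition 'sells for on-premises consumption' holds; managers with responsible-vendor certification 0 < 2 → not met
7. liquor liability coverage $1,350,000 ≥ $1,275,000 → met
8. inventory reconciliation 63 days ago vs limit 60 → not met
9. signage compliance review 27 days ago vs limit 30 → met
10. liquor license absent → not met
Not met: 1, 2, 3, 5, 6, 8, 10

1, 2, 3, 5, 6, 8, 10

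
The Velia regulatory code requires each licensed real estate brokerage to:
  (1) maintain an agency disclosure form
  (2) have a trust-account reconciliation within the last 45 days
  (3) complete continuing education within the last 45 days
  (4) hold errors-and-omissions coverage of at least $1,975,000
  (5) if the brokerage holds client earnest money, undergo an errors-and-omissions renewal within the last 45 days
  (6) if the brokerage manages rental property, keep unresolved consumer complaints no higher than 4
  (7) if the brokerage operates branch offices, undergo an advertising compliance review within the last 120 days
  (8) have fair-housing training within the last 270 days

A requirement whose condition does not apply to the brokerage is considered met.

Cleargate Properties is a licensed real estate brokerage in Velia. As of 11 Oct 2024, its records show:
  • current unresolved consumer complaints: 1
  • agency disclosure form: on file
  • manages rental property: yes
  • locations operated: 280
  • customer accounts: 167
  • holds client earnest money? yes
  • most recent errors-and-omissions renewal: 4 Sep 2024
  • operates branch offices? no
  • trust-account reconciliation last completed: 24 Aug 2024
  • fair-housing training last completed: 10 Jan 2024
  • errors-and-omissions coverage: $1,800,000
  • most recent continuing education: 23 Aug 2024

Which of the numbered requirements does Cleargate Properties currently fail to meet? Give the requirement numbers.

2, 3, 4, 8

1. agency disclosure form present → met
2. trust-account reconciliation 48 days ago vs limit 45 → not met
3. continuing education 49 days ago vs limit 45 → not met
4. errors-and-omissions coverage $1,800,000 < $1,975,000 → not met
5. condition 'holds client earnest money' holds; errors-and-omissions renewal 37 days ago vs limit 45 → met
6. condition 'manages rental property' holds; unresolved consumer complaints 1 ≤ 4 → met
7. condition 'operates branch offices' does not hold → requirement n/a → met
8. fair-housing training 275 days ago vs limit 270 → not met
Not met: 2, 3, 4, 8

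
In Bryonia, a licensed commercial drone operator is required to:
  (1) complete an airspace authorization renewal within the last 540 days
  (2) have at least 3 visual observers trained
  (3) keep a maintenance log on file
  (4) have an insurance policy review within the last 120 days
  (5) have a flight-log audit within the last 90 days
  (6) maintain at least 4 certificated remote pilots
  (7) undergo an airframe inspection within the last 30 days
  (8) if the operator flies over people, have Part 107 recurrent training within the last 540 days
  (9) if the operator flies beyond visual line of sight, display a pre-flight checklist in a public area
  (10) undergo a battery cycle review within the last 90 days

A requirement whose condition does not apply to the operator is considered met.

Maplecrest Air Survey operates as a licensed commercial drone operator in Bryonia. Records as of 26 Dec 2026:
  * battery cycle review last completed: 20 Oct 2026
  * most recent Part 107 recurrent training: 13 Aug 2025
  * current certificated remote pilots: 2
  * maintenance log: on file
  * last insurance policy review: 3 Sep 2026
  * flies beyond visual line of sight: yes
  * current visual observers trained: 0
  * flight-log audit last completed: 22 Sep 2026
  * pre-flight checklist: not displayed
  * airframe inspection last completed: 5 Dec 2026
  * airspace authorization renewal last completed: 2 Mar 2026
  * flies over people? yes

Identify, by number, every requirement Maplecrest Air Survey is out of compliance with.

2, 5, 6, 9

1. airspace authorization renewal 299 days ago vs limit 540 → met
2. visual observers trained 0 < 3 → not met
3. maintenance log present → met
4. insurance policy review 114 days ago vs limit 120 → met
5. flight-log audit 95 days ago vs limit 90 → not met
6. certificated remote pilots 2 < 4 → not met
7. airframe inspection 21 days ago vs limit 30 → met
8. condition 'flies over people' holds; Part 107 recurrent training 500 days ago vs limit 540 → met
9. condition 'flies beyond visual line of sight' holds; pre-flight checklist absent → not met
10. battery cycle review 67 days ago vs limit 90 → met
Not met: 2, 5, 6, 9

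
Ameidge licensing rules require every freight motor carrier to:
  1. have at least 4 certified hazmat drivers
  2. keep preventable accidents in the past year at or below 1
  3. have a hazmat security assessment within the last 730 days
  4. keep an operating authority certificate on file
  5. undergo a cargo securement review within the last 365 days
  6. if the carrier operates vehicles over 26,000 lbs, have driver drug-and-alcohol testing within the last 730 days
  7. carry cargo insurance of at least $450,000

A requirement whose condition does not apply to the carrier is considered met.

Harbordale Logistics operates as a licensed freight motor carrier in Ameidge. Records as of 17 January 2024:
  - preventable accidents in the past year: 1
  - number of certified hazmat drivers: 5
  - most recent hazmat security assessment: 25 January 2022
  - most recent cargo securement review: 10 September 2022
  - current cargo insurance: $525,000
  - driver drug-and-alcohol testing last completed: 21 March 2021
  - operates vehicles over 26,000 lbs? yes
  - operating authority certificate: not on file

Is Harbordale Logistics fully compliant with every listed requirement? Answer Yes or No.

1. certified hazmat drivers 5 ≥ 4 → met
2. preventable accidents in the past year 1 ≤ 1 → met
3. hazmat security assessment 722 days ago vs limit 730 → met
4. operating authority certificate absent → not met
5. cargo securement review 494 days ago vs limit 365 → not met
6. condition 'operates vehicles over 26,000 lbs' holds; driver drug-and-alcohol testing 1032 days ago vs limit 730 → not met
7. cargo insurance $525,000 ≥ $450,000 → met
Not met: 4, 5, 6

No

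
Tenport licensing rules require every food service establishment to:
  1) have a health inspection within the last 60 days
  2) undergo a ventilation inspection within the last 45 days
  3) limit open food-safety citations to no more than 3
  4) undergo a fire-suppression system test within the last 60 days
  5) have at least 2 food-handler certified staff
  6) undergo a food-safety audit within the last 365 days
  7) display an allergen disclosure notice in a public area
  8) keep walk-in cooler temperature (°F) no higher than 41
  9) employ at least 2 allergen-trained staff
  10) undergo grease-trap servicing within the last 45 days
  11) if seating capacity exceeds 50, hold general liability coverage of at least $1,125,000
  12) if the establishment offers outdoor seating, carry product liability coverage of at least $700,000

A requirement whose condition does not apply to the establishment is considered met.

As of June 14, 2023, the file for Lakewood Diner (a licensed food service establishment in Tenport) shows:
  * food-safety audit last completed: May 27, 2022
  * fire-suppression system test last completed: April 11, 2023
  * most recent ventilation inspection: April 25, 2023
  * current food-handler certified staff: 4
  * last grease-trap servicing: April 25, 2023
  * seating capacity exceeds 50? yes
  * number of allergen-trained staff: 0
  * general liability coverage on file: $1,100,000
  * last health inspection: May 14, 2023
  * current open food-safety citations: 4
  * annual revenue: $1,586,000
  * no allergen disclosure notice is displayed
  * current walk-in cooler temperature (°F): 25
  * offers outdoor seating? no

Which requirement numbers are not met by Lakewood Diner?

2, 3, 4, 6, 7, 9, 10, 11

1. health inspection 31 days ago vs limit 60 → met
2. ventilation inspection 50 days ago vs limit 45 → not met
3. open food-safety citations 4 > 3 → not met
4. fire-suppression system test 64 days ago vs limit 60 → not met
5. food-handler certified staff 4 ≥ 2 → met
6. food-safety audit 383 days ago vs limit 365 → not met
7. allergen disclosure notice absent → not met
8. walk-in cooler temperature (°F) 25 ≤ 41 → met
9. allergen-trained staff 0 < 2 → not met
10. grease-trap servicing 50 days ago vs limit 45 → not met
11. condition 'seating capacity exceeds 50' holds; general liability coverage $1,100,000 < $1,125,000 → not met
12. condition 'offers outdoor seating' does not hold → requirement n/a → met
Not met: 2, 3, 4, 6, 7, 9, 10, 11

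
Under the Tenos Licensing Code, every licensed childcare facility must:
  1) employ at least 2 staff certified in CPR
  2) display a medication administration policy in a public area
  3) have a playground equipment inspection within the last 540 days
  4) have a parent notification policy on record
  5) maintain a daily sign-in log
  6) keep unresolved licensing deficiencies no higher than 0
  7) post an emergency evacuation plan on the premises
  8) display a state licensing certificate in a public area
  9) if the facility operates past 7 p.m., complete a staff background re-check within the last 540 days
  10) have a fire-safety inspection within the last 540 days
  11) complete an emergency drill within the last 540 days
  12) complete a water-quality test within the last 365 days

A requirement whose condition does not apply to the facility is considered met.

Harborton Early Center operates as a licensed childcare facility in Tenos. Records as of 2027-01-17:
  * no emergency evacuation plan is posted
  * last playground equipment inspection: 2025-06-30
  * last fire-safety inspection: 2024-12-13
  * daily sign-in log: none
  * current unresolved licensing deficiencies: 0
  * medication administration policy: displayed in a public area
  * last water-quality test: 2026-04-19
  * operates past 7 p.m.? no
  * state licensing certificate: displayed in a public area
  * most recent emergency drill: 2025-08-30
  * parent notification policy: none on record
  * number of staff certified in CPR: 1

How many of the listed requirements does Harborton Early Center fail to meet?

1. staff certified in CPR 1 < 2 → not met
2. medication administration policy present → met
3. playground equipment inspection 566 days ago vs limit 540 → not met
4. parent notification policy absent → not met
5. daily sign-in log absent → not met
6. unresolved licensing deficiencies 0 ≤ 0 → met
7. emergency evacuation plan absent → not met
8. state licensing certificate present → met
9. condition 'operates past 7 p.m.' does not hold → requirement n/a → met
10. fire-safety inspection 765 days ago vs limit 540 → not met
11. emergency drill 505 days ago vs limit 540 → met
12. water-quality test 273 days ago vs limit 365 → met
Not met: 6 of 12

6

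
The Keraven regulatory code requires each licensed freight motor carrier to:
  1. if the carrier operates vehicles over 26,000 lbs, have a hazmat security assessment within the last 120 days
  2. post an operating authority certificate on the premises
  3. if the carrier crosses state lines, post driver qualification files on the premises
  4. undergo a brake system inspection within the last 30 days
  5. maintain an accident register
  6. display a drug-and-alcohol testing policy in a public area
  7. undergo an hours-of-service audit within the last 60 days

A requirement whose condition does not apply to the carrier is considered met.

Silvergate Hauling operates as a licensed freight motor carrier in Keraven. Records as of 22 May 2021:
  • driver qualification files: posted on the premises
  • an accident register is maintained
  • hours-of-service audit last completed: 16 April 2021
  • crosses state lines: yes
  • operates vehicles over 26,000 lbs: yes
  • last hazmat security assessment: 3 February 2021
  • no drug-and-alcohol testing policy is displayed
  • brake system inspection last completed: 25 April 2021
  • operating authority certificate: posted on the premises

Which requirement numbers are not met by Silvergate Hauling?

1. condition 'operates vehicles over 26,000 lbs' holds; hazmat security assessment 108 days ago vs limit 120 → met
2. operating authority certificate present → met
3. condition 'crosses state lines' holds; driver qualification files present → met
4. brake system inspection 27 days ago vs limit 30 → met
5. accident register present → met
6. drug-and-alcohol testing policy absent → not met
7. hours-of-service audit 36 days ago vs limit 60 → met
Not met: 6

6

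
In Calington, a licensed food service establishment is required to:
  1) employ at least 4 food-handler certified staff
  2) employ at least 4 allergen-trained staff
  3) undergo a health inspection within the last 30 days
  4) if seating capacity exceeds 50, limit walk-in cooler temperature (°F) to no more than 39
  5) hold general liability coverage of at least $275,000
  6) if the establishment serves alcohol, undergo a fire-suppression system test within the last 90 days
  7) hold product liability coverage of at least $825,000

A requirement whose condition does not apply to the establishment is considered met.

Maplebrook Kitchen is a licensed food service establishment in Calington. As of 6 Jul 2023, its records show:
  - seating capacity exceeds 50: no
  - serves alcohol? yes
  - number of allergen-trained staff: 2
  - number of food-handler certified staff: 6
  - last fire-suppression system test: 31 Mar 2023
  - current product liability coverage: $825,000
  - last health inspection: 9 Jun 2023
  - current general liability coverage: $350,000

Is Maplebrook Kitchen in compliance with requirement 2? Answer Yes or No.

No

2. allergen-trained staff 2 < 4 → not met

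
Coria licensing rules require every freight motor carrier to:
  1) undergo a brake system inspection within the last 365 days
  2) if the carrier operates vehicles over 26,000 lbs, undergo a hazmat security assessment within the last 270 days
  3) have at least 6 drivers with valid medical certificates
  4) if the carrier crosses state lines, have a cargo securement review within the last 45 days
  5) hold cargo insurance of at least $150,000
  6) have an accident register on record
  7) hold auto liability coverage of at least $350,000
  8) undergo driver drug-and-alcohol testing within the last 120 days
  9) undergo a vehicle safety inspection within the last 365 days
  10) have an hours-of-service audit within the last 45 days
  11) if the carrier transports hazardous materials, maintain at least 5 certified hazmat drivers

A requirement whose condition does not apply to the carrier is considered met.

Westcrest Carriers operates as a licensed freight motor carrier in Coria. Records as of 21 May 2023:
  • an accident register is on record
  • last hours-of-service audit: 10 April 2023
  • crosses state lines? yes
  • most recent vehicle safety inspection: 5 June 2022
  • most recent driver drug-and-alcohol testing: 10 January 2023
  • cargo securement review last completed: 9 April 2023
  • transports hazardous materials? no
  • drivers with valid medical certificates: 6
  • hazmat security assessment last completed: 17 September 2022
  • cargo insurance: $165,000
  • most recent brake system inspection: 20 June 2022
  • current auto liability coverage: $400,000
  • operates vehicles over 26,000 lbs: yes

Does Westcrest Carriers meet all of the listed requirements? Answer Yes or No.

No

1. brake system inspection 335 days ago vs limit 365 → met
2. condition 'operates vehicles over 26,000 lbs' holds; hazmat security assessment 246 days ago vs limit 270 → met
3. drivers with valid medical certificates 6 ≥ 6 → met
4. condition 'crosses state lines' holds; cargo securement review 42 days ago vs limit 45 → met
5. cargo insurance $165,000 ≥ $150,000 → met
6. accident register present → met
7. auto liability coverage $400,000 ≥ $350,000 → met
8. driver drug-and-alcohol testing 131 days ago vs limit 120 → not met
9. vehicle safety inspection 350 days ago vs limit 365 → met
10. hours-of-service audit 41 days ago vs limit 45 → met
11. condition 'transports hazardous materials' does not hold → requirement n/a → met
Not met: 8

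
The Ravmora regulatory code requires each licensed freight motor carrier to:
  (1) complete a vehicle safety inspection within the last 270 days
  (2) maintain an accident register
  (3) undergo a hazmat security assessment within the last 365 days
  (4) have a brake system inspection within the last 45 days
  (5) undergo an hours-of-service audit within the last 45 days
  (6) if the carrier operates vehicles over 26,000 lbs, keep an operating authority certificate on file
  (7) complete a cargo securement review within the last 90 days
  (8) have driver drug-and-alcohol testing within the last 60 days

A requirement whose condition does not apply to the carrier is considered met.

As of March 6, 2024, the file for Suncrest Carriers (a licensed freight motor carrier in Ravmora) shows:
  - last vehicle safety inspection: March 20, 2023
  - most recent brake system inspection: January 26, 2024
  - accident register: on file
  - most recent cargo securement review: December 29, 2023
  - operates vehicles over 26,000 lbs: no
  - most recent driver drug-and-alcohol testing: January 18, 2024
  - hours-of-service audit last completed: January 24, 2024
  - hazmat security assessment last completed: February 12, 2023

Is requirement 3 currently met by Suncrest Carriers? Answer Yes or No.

3. hazmat security assessment 388 days ago vs limit 365 → not met

No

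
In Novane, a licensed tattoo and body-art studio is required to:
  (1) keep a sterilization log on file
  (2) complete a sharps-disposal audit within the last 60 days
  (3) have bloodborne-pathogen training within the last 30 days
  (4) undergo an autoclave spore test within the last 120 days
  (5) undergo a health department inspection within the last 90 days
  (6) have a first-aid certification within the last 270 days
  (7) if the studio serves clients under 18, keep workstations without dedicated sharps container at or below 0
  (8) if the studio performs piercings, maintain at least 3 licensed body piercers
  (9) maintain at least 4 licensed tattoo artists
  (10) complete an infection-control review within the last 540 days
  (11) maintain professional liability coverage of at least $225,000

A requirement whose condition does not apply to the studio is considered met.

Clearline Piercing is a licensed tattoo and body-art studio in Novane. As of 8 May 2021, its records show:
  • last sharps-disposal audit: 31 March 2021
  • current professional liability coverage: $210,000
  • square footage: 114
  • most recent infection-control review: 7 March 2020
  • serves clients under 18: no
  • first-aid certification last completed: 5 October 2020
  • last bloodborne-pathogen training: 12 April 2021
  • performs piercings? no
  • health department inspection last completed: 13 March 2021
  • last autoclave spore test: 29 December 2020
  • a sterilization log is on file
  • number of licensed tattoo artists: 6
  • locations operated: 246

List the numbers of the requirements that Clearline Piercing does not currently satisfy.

4, 11

1. sterilization log present → met
2. sharps-disposal audit 38 days ago vs limit 60 → met
3. bloodborne-pathogen training 26 days ago vs limit 30 → met
4. autoclave spore test 130 days ago vs limit 120 → not met
5. health department inspection 56 days ago vs limit 90 → met
6. first-aid certification 215 days ago vs limit 270 → met
7. condition 'serves clients under 18' does not hold → requirement n/a → met
8. condition 'performs piercings' does not hold → requirement n/a → met
9. licensed tattoo artists 6 ≥ 4 → met
10. infection-control review 427 days ago vs limit 540 → met
11. professional liability coverage $210,000 < $225,000 → not met
Not met: 4, 11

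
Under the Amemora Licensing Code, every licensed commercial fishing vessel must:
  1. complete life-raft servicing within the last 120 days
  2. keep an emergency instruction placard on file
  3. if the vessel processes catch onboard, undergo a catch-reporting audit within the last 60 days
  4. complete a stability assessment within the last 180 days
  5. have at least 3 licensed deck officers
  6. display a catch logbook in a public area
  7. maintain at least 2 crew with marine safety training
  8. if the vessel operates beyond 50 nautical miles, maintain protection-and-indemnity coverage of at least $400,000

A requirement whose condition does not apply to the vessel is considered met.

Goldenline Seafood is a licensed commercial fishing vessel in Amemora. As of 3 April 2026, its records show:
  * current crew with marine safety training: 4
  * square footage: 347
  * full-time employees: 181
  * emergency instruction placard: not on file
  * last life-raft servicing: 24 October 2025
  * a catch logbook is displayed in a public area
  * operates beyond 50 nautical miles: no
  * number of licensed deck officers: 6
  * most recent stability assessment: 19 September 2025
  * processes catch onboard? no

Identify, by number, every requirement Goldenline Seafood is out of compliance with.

1. life-raft servicing 161 days ago vs limit 120 → not met
2. emergency instruction placard absent → not met
3. condition 'processes catch onboard' does not hold → requirement n/a → met
4. stability assessment 196 days ago vs limit 180 → not met
5. licensed deck officers 6 ≥ 3 → met
6. catch logbook present → met
7. crew with marine safety training 4 ≥ 2 → met
8. condition 'operates beyond 50 nautical miles' does not hold → requirement n/a → met
Not met: 1, 2, 4

1, 2, 4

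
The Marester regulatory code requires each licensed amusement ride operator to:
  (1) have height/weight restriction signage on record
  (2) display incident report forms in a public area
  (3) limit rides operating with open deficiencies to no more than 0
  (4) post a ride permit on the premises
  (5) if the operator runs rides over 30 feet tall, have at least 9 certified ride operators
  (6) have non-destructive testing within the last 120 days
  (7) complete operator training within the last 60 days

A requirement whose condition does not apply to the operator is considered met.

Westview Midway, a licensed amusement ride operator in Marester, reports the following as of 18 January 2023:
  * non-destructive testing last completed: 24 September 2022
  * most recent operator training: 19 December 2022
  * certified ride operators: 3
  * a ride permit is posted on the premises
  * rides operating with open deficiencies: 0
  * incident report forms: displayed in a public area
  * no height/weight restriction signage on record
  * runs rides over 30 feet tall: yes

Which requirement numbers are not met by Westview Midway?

1. height/weight restriction signage absent → not met
2. incident report forms present → met
3. rides operating with open deficiencies 0 ≤ 0 → met
4. ride permit present → met
5. condition 'runs rides over 30 feet tall' holds; certified ride operators 3 < 9 → not met
6. non-destructive testing 116 days ago vs limit 120 → met
7. operator training 30 days ago vs limit 60 → met
Not met: 1, 5

1, 5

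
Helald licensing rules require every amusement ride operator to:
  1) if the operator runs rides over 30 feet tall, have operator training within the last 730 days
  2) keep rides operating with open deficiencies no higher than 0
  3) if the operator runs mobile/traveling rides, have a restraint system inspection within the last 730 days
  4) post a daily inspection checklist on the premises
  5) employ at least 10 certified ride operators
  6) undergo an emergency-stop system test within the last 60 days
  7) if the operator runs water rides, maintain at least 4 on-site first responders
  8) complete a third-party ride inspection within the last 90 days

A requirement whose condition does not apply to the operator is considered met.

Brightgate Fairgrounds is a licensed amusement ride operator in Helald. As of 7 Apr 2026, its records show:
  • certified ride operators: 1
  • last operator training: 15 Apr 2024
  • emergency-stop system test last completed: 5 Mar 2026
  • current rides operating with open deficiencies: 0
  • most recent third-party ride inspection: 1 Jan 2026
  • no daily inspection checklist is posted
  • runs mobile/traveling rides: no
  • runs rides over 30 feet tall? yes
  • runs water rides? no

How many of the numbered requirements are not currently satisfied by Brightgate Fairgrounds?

1. condition 'runs rides over 30 feet tall' holds; operator training 722 days ago vs limit 730 → met
2. rides operating with open deficiencies 0 ≤ 0 → met
3. condition 'runs mobile/traveling rides' does not hold → requirement n/a → met
4. daily inspection checklist absent → not met
5. certified ride operators 1 < 10 → not met
6. emergency-stop system test 33 days ago vs limit 60 → met
7. condition 'runs water rides' does not hold → requirement n/a → met
8. third-party ride inspection 96 days ago vs limit 90 → not met
Not met: 3 of 8

3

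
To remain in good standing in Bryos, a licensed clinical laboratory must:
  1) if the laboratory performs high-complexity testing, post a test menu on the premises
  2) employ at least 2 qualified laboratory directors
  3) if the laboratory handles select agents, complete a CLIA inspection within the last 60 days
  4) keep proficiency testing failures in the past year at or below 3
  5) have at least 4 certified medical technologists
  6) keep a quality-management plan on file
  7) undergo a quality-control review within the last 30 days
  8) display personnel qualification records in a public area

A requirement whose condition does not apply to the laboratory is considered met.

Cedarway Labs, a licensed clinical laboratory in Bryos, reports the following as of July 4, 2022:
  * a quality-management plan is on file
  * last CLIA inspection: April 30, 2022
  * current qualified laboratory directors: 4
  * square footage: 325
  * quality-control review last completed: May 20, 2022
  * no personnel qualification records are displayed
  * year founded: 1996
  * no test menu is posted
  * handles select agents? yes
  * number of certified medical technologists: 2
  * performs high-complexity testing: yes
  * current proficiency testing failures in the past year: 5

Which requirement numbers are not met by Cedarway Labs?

1, 3, 4, 5, 7, 8

1. condition 'performs high-complexity testing' holds; test menu absent → not met
2. qualified laboratory directors 4 ≥ 2 → met
3. condition 'handles select agents' holds; CLIA inspection 65 days ago vs limit 60 → not met
4. proficiency testing failures in the past year 5 > 3 → not met
5. certified medical technologists 2 < 4 → not met
6. quality-management plan present → met
7. quality-control review 45 days ago vs limit 30 → not met
8. personnel qualification records absent → not met
Not met: 1, 3, 4, 5, 7, 8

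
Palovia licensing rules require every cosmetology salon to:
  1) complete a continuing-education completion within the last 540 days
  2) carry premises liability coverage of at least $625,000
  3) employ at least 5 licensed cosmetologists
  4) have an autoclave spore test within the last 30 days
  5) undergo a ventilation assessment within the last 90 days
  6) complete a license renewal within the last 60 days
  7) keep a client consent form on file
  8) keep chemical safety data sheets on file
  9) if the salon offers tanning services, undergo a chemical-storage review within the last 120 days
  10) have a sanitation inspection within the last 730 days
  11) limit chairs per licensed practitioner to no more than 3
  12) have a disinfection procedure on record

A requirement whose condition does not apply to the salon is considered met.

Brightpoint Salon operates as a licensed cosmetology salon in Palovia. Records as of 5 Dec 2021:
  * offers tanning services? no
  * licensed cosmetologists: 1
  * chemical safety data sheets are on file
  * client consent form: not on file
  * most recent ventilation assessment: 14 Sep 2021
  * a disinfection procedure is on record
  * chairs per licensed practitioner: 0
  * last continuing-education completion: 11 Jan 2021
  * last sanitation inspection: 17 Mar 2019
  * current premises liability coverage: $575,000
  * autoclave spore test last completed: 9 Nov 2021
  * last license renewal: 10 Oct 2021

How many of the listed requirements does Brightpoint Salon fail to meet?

1. continuing-education completion 328 days ago vs limit 540 → met
2. premises liability coverage $575,000 < $625,000 → not met
3. licensed cosmetologists 1 < 5 → not met
4. autoclave spore test 26 days ago vs limit 30 → met
5. ventilation assessment 82 days ago vs limit 90 → met
6. license renewal 56 days ago vs limit 60 → met
7. client consent form absent → not met
8. chemical safety data sheets present → met
9. condition 'offers tanning services' does not hold → requirement n/a → met
10. sanitation inspection 994 days ago vs limit 730 → not met
11. chairs per licensed practitioner 0 ≤ 3 → met
12. disinfection procedure present → met
Not met: 4 of 12

4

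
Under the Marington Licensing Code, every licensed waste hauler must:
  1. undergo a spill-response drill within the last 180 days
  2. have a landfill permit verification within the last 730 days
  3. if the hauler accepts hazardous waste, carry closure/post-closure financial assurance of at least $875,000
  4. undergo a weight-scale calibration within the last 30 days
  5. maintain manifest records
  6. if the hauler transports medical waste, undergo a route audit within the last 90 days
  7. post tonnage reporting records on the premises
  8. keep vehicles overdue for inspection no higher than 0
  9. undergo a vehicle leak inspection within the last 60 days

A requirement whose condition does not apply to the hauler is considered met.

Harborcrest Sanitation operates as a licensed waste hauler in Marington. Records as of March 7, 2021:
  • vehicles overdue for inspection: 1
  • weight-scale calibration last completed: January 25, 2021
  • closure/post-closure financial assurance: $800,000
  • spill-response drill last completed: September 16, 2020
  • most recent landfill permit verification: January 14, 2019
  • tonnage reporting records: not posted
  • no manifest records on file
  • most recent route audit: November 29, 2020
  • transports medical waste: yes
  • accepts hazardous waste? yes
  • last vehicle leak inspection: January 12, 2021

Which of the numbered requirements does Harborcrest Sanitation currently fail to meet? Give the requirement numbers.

2, 3, 4, 5, 6, 7, 8

1. spill-response drill 172 days ago vs limit 180 → met
2. landfill permit verification 783 days ago vs limit 730 → not met
3. condition 'accepts hazardous waste' holds; closure/post-closure financial assurance $800,000 < $875,000 → not met
4. weight-scale calibration 41 days ago vs limit 30 → not met
5. manifest records absent → not met
6. condition 'transports medical waste' holds; route audit 98 days ago vs limit 90 → not met
7. tonnage reporting records absent → not met
8. vehicles overdue for inspection 1 > 0 → not met
9. vehicle leak inspection 54 days ago vs limit 60 → met
Not met: 2, 3, 4, 5, 6, 7, 8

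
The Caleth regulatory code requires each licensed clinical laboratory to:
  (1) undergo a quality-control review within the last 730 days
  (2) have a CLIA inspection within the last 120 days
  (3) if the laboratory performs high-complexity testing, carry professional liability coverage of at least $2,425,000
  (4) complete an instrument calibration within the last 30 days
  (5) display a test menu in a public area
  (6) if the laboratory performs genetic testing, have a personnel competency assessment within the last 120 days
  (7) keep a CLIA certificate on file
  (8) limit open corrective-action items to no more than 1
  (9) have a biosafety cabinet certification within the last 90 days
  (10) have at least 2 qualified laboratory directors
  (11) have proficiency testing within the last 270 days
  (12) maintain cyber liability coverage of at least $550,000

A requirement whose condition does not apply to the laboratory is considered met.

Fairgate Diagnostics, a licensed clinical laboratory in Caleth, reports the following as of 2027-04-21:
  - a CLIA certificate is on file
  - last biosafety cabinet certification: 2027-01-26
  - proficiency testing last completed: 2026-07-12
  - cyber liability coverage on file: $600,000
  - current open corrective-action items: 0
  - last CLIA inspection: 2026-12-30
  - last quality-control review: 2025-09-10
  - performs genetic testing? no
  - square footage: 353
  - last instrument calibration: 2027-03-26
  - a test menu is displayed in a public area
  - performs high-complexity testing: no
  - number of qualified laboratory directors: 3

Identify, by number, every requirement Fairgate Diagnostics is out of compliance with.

1. quality-control review 588 days ago vs limit 730 → met
2. CLIA inspection 112 days ago vs limit 120 → met
3. condition 'performs high-complexity testing' does not hold → requirement n/a → met
4. instrument calibration 26 days ago vs limit 30 → met
5. test menu present → met
6. condition 'performs genetic testing' does not hold → requirement n/a → met
7. CLIA certificate present → met
8. open corrective-action items 0 ≤ 1 → met
9. biosafety cabinet certification 85 days ago vs limit 90 → met
10. qualified laboratory directors 3 ≥ 2 → met
11. proficiency testing 283 days ago vs limit 270 → not met
12. cyber liability coverage $600,000 ≥ $550,000 → met
Not met: 11

11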